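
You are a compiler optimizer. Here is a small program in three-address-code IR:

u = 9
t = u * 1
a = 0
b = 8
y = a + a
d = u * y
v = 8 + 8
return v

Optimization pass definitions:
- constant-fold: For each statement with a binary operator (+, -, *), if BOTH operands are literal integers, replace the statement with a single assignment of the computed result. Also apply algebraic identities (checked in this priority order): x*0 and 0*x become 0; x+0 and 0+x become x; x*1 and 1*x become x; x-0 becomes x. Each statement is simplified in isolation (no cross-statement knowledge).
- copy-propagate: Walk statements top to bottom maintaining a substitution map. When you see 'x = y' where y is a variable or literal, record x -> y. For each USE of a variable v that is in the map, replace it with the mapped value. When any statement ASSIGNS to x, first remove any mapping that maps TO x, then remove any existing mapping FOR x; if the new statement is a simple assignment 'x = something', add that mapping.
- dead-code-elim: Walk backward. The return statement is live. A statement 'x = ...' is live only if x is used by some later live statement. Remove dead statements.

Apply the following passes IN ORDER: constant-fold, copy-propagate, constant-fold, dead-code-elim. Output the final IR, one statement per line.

Answer: return 16

Derivation:
Initial IR:
  u = 9
  t = u * 1
  a = 0
  b = 8
  y = a + a
  d = u * y
  v = 8 + 8
  return v
After constant-fold (8 stmts):
  u = 9
  t = u
  a = 0
  b = 8
  y = a + a
  d = u * y
  v = 16
  return v
After copy-propagate (8 stmts):
  u = 9
  t = 9
  a = 0
  b = 8
  y = 0 + 0
  d = 9 * y
  v = 16
  return 16
After constant-fold (8 stmts):
  u = 9
  t = 9
  a = 0
  b = 8
  y = 0
  d = 9 * y
  v = 16
  return 16
After dead-code-elim (1 stmts):
  return 16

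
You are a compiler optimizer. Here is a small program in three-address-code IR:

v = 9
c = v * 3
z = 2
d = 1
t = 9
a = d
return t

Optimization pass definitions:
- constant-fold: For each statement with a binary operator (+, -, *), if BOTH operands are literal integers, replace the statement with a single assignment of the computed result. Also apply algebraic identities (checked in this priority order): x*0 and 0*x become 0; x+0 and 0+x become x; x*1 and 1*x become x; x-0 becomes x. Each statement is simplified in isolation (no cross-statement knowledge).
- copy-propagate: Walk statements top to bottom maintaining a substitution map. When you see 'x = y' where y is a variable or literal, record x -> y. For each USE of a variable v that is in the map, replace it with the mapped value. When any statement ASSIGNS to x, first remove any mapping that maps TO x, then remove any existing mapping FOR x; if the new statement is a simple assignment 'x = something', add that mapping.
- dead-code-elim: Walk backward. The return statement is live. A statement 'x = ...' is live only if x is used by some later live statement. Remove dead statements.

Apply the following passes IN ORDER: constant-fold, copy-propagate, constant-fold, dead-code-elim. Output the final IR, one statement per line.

Initial IR:
  v = 9
  c = v * 3
  z = 2
  d = 1
  t = 9
  a = d
  return t
After constant-fold (7 stmts):
  v = 9
  c = v * 3
  z = 2
  d = 1
  t = 9
  a = d
  return t
After copy-propagate (7 stmts):
  v = 9
  c = 9 * 3
  z = 2
  d = 1
  t = 9
  a = 1
  return 9
After constant-fold (7 stmts):
  v = 9
  c = 27
  z = 2
  d = 1
  t = 9
  a = 1
  return 9
After dead-code-elim (1 stmts):
  return 9

Answer: return 9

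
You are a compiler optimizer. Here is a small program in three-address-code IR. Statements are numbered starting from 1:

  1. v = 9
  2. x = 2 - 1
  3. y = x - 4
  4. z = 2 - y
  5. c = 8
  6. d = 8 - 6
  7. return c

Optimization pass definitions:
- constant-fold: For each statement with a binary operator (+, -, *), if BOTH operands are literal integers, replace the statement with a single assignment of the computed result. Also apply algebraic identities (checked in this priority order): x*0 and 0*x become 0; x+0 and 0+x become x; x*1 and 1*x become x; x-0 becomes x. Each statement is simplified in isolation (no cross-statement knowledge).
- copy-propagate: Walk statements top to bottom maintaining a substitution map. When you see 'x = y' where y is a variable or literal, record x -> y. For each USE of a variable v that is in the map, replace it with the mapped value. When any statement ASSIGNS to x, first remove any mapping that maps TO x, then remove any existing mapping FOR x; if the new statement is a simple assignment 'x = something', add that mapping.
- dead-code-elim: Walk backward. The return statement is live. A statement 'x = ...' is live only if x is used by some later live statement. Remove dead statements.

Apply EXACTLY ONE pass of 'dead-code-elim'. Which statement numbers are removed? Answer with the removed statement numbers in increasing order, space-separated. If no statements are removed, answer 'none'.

Answer: 1 2 3 4 6

Derivation:
Backward liveness scan:
Stmt 1 'v = 9': DEAD (v not in live set [])
Stmt 2 'x = 2 - 1': DEAD (x not in live set [])
Stmt 3 'y = x - 4': DEAD (y not in live set [])
Stmt 4 'z = 2 - y': DEAD (z not in live set [])
Stmt 5 'c = 8': KEEP (c is live); live-in = []
Stmt 6 'd = 8 - 6': DEAD (d not in live set ['c'])
Stmt 7 'return c': KEEP (return); live-in = ['c']
Removed statement numbers: [1, 2, 3, 4, 6]
Surviving IR:
  c = 8
  return c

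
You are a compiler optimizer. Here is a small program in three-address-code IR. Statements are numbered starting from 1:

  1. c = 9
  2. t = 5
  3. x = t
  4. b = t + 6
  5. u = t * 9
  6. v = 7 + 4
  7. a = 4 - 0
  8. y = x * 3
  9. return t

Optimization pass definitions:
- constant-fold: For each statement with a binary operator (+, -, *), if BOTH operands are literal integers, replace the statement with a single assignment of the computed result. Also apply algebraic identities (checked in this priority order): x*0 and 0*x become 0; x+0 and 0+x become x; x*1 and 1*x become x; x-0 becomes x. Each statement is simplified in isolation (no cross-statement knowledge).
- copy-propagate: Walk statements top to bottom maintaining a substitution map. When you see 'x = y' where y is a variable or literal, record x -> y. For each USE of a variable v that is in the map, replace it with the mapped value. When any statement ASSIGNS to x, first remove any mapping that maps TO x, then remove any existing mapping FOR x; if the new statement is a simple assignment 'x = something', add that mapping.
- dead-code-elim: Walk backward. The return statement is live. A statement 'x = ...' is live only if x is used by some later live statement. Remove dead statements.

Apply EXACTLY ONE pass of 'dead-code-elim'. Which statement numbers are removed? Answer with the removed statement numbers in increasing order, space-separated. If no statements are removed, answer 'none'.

Backward liveness scan:
Stmt 1 'c = 9': DEAD (c not in live set [])
Stmt 2 't = 5': KEEP (t is live); live-in = []
Stmt 3 'x = t': DEAD (x not in live set ['t'])
Stmt 4 'b = t + 6': DEAD (b not in live set ['t'])
Stmt 5 'u = t * 9': DEAD (u not in live set ['t'])
Stmt 6 'v = 7 + 4': DEAD (v not in live set ['t'])
Stmt 7 'a = 4 - 0': DEAD (a not in live set ['t'])
Stmt 8 'y = x * 3': DEAD (y not in live set ['t'])
Stmt 9 'return t': KEEP (return); live-in = ['t']
Removed statement numbers: [1, 3, 4, 5, 6, 7, 8]
Surviving IR:
  t = 5
  return t

Answer: 1 3 4 5 6 7 8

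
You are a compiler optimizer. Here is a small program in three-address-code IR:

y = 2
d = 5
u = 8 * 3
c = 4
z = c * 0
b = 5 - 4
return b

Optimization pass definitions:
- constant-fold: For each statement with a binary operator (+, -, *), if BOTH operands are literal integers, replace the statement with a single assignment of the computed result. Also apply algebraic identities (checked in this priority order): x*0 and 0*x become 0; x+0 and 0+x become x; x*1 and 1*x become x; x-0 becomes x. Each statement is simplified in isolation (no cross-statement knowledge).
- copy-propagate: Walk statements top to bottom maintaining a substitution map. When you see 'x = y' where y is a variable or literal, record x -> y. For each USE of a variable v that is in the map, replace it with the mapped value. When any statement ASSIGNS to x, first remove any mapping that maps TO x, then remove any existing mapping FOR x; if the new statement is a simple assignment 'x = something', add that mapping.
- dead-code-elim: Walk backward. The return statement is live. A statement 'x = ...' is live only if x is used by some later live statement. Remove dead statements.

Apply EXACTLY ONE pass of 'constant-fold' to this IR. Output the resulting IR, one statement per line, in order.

Answer: y = 2
d = 5
u = 24
c = 4
z = 0
b = 1
return b

Derivation:
Applying constant-fold statement-by-statement:
  [1] y = 2  (unchanged)
  [2] d = 5  (unchanged)
  [3] u = 8 * 3  -> u = 24
  [4] c = 4  (unchanged)
  [5] z = c * 0  -> z = 0
  [6] b = 5 - 4  -> b = 1
  [7] return b  (unchanged)
Result (7 stmts):
  y = 2
  d = 5
  u = 24
  c = 4
  z = 0
  b = 1
  return b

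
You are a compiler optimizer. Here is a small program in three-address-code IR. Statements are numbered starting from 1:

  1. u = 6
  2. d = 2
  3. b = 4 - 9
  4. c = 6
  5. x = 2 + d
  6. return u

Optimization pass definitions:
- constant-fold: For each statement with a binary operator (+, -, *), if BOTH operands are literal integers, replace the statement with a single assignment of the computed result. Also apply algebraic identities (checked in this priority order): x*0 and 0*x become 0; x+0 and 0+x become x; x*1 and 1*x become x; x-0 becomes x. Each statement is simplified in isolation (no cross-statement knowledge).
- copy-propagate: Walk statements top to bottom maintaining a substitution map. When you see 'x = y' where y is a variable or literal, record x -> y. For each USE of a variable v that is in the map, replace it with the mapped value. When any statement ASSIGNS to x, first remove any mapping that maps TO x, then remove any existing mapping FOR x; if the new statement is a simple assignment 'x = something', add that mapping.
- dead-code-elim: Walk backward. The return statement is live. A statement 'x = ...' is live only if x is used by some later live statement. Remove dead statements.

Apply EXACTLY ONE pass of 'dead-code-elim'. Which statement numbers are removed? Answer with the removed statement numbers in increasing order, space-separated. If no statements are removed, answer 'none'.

Backward liveness scan:
Stmt 1 'u = 6': KEEP (u is live); live-in = []
Stmt 2 'd = 2': DEAD (d not in live set ['u'])
Stmt 3 'b = 4 - 9': DEAD (b not in live set ['u'])
Stmt 4 'c = 6': DEAD (c not in live set ['u'])
Stmt 5 'x = 2 + d': DEAD (x not in live set ['u'])
Stmt 6 'return u': KEEP (return); live-in = ['u']
Removed statement numbers: [2, 3, 4, 5]
Surviving IR:
  u = 6
  return u

Answer: 2 3 4 5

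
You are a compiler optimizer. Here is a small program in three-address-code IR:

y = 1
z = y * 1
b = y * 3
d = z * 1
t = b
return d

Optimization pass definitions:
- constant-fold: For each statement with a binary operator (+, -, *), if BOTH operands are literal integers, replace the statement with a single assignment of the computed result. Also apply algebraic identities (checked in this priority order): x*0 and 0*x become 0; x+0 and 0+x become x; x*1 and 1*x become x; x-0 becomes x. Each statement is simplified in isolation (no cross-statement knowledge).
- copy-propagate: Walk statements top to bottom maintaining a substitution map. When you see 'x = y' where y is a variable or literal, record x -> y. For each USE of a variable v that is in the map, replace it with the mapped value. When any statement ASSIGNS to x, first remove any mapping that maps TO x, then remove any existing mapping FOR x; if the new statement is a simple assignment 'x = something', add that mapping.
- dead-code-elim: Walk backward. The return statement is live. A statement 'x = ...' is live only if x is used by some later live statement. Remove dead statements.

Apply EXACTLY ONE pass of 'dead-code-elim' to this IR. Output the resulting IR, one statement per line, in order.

Answer: y = 1
z = y * 1
d = z * 1
return d

Derivation:
Applying dead-code-elim statement-by-statement:
  [6] return d  -> KEEP (return); live=['d']
  [5] t = b  -> DEAD (t not live)
  [4] d = z * 1  -> KEEP; live=['z']
  [3] b = y * 3  -> DEAD (b not live)
  [2] z = y * 1  -> KEEP; live=['y']
  [1] y = 1  -> KEEP; live=[]
Result (4 stmts):
  y = 1
  z = y * 1
  d = z * 1
  return d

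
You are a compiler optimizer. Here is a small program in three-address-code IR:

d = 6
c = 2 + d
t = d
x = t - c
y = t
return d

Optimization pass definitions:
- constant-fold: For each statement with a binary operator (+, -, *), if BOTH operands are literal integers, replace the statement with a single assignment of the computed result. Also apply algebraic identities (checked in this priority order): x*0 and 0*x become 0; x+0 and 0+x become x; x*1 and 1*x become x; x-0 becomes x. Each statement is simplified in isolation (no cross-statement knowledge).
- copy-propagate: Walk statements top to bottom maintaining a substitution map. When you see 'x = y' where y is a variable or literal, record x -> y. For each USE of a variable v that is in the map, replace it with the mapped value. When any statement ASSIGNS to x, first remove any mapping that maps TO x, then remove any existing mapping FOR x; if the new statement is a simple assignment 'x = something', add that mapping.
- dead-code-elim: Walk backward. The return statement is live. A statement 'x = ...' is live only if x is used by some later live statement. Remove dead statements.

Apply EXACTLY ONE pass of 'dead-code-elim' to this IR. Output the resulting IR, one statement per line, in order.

Applying dead-code-elim statement-by-statement:
  [6] return d  -> KEEP (return); live=['d']
  [5] y = t  -> DEAD (y not live)
  [4] x = t - c  -> DEAD (x not live)
  [3] t = d  -> DEAD (t not live)
  [2] c = 2 + d  -> DEAD (c not live)
  [1] d = 6  -> KEEP; live=[]
Result (2 stmts):
  d = 6
  return d

Answer: d = 6
return d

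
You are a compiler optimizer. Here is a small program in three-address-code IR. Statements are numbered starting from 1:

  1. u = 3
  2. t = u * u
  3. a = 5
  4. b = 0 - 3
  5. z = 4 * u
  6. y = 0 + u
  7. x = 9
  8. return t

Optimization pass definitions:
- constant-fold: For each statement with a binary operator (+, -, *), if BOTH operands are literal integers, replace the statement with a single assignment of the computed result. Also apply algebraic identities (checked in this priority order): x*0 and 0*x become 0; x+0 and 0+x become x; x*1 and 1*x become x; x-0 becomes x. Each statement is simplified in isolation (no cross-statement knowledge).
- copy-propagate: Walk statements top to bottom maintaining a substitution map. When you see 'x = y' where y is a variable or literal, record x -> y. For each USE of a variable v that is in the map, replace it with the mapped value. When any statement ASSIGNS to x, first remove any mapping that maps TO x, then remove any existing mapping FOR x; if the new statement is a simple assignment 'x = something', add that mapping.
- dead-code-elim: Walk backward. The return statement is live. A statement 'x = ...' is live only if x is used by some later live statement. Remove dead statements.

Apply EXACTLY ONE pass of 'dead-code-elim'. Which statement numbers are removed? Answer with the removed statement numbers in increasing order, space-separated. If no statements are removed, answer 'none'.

Answer: 3 4 5 6 7

Derivation:
Backward liveness scan:
Stmt 1 'u = 3': KEEP (u is live); live-in = []
Stmt 2 't = u * u': KEEP (t is live); live-in = ['u']
Stmt 3 'a = 5': DEAD (a not in live set ['t'])
Stmt 4 'b = 0 - 3': DEAD (b not in live set ['t'])
Stmt 5 'z = 4 * u': DEAD (z not in live set ['t'])
Stmt 6 'y = 0 + u': DEAD (y not in live set ['t'])
Stmt 7 'x = 9': DEAD (x not in live set ['t'])
Stmt 8 'return t': KEEP (return); live-in = ['t']
Removed statement numbers: [3, 4, 5, 6, 7]
Surviving IR:
  u = 3
  t = u * u
  return t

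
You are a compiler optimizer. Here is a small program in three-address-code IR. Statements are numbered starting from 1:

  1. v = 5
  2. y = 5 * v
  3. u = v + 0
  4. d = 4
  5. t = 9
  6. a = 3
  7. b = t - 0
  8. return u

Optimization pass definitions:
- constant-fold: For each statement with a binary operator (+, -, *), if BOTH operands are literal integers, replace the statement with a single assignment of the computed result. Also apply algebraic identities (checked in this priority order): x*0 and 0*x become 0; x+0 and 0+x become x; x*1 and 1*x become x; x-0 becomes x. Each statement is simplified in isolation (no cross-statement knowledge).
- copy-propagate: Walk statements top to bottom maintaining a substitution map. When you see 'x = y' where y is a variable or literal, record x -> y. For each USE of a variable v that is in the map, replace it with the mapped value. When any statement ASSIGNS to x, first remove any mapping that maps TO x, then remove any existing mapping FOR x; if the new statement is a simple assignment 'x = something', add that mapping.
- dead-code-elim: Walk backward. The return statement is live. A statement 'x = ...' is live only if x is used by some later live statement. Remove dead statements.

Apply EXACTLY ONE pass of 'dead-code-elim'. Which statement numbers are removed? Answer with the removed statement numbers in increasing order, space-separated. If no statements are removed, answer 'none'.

Backward liveness scan:
Stmt 1 'v = 5': KEEP (v is live); live-in = []
Stmt 2 'y = 5 * v': DEAD (y not in live set ['v'])
Stmt 3 'u = v + 0': KEEP (u is live); live-in = ['v']
Stmt 4 'd = 4': DEAD (d not in live set ['u'])
Stmt 5 't = 9': DEAD (t not in live set ['u'])
Stmt 6 'a = 3': DEAD (a not in live set ['u'])
Stmt 7 'b = t - 0': DEAD (b not in live set ['u'])
Stmt 8 'return u': KEEP (return); live-in = ['u']
Removed statement numbers: [2, 4, 5, 6, 7]
Surviving IR:
  v = 5
  u = v + 0
  return u

Answer: 2 4 5 6 7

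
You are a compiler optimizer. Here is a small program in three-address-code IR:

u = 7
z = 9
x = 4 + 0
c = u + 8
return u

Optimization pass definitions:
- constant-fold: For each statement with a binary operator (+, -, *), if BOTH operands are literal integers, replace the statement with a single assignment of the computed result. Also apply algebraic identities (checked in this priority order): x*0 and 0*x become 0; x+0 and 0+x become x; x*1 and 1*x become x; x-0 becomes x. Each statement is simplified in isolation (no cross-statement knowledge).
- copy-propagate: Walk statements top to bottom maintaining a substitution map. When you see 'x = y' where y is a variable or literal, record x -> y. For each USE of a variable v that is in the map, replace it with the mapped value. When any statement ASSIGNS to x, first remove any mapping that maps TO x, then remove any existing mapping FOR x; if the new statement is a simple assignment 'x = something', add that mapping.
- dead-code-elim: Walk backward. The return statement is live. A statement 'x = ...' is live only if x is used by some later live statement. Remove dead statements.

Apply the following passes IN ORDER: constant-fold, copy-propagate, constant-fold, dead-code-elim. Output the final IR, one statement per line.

Answer: return 7

Derivation:
Initial IR:
  u = 7
  z = 9
  x = 4 + 0
  c = u + 8
  return u
After constant-fold (5 stmts):
  u = 7
  z = 9
  x = 4
  c = u + 8
  return u
After copy-propagate (5 stmts):
  u = 7
  z = 9
  x = 4
  c = 7 + 8
  return 7
After constant-fold (5 stmts):
  u = 7
  z = 9
  x = 4
  c = 15
  return 7
After dead-code-elim (1 stmts):
  return 7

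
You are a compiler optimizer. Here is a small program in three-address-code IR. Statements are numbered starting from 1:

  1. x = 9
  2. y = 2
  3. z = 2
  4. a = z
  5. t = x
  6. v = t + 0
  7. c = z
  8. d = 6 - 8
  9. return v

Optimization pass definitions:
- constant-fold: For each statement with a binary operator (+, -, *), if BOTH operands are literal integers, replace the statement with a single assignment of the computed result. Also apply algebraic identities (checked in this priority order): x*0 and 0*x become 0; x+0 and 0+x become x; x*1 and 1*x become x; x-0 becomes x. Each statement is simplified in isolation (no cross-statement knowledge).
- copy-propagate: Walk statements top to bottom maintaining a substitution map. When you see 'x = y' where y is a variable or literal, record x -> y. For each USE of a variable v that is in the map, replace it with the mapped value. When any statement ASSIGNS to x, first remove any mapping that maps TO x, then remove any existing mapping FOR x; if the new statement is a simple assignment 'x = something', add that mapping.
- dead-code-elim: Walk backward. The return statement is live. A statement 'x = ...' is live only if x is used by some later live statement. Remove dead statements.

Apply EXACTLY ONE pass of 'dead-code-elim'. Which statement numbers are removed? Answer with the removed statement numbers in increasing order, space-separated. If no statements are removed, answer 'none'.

Answer: 2 3 4 7 8

Derivation:
Backward liveness scan:
Stmt 1 'x = 9': KEEP (x is live); live-in = []
Stmt 2 'y = 2': DEAD (y not in live set ['x'])
Stmt 3 'z = 2': DEAD (z not in live set ['x'])
Stmt 4 'a = z': DEAD (a not in live set ['x'])
Stmt 5 't = x': KEEP (t is live); live-in = ['x']
Stmt 6 'v = t + 0': KEEP (v is live); live-in = ['t']
Stmt 7 'c = z': DEAD (c not in live set ['v'])
Stmt 8 'd = 6 - 8': DEAD (d not in live set ['v'])
Stmt 9 'return v': KEEP (return); live-in = ['v']
Removed statement numbers: [2, 3, 4, 7, 8]
Surviving IR:
  x = 9
  t = x
  v = t + 0
  return v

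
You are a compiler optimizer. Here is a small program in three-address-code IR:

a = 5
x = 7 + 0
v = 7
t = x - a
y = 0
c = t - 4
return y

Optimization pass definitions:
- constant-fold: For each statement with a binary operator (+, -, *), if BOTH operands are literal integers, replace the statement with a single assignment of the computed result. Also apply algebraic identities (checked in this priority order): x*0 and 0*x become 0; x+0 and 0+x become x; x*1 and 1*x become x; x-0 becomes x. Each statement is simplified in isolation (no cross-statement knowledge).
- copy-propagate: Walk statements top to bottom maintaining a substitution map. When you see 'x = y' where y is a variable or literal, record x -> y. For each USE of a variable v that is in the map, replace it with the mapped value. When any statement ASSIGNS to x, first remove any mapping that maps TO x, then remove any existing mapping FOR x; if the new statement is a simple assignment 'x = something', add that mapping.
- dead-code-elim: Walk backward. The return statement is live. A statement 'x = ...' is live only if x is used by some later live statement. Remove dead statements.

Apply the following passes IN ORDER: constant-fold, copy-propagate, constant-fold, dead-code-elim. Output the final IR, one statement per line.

Initial IR:
  a = 5
  x = 7 + 0
  v = 7
  t = x - a
  y = 0
  c = t - 4
  return y
After constant-fold (7 stmts):
  a = 5
  x = 7
  v = 7
  t = x - a
  y = 0
  c = t - 4
  return y
After copy-propagate (7 stmts):
  a = 5
  x = 7
  v = 7
  t = 7 - 5
  y = 0
  c = t - 4
  return 0
After constant-fold (7 stmts):
  a = 5
  x = 7
  v = 7
  t = 2
  y = 0
  c = t - 4
  return 0
After dead-code-elim (1 stmts):
  return 0

Answer: return 0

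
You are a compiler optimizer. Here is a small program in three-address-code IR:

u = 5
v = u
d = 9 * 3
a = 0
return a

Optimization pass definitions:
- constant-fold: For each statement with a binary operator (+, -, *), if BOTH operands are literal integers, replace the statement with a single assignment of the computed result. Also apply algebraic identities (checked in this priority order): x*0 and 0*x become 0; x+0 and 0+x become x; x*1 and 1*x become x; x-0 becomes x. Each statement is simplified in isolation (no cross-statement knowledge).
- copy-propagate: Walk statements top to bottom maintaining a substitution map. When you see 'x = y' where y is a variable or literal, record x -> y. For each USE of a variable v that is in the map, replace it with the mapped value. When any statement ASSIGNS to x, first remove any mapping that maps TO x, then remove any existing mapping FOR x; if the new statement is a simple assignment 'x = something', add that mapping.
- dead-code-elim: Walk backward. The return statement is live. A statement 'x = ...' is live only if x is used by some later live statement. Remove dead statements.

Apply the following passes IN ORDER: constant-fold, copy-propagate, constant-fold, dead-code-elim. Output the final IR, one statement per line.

Answer: return 0

Derivation:
Initial IR:
  u = 5
  v = u
  d = 9 * 3
  a = 0
  return a
After constant-fold (5 stmts):
  u = 5
  v = u
  d = 27
  a = 0
  return a
After copy-propagate (5 stmts):
  u = 5
  v = 5
  d = 27
  a = 0
  return 0
After constant-fold (5 stmts):
  u = 5
  v = 5
  d = 27
  a = 0
  return 0
After dead-code-elim (1 stmts):
  return 0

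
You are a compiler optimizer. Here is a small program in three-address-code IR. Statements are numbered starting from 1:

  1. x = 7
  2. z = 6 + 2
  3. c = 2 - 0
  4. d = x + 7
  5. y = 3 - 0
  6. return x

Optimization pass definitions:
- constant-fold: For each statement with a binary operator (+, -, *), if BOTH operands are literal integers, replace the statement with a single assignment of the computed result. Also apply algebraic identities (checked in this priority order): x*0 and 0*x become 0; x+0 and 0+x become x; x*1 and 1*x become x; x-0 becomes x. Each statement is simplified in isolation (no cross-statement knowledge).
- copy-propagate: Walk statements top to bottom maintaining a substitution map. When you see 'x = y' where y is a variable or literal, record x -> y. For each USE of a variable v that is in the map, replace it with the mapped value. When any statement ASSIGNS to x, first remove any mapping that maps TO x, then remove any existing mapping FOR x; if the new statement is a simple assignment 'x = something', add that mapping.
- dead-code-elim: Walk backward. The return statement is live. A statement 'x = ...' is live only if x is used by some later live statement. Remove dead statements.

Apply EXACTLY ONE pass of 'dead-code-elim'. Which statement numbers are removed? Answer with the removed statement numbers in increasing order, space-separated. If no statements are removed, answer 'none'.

Backward liveness scan:
Stmt 1 'x = 7': KEEP (x is live); live-in = []
Stmt 2 'z = 6 + 2': DEAD (z not in live set ['x'])
Stmt 3 'c = 2 - 0': DEAD (c not in live set ['x'])
Stmt 4 'd = x + 7': DEAD (d not in live set ['x'])
Stmt 5 'y = 3 - 0': DEAD (y not in live set ['x'])
Stmt 6 'return x': KEEP (return); live-in = ['x']
Removed statement numbers: [2, 3, 4, 5]
Surviving IR:
  x = 7
  return x

Answer: 2 3 4 5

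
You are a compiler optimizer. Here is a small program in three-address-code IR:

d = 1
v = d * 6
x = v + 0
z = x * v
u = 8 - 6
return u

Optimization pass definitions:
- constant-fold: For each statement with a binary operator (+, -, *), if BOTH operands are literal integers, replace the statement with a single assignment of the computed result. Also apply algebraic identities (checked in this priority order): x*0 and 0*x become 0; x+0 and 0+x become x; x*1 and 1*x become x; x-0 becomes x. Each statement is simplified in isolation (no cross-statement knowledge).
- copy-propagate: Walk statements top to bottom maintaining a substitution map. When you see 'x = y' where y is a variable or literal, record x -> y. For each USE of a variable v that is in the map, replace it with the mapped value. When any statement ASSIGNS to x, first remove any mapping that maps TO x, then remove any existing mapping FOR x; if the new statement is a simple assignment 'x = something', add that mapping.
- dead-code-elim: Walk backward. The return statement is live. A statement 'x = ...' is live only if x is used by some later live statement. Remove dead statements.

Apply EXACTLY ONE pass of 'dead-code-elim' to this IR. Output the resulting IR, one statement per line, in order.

Applying dead-code-elim statement-by-statement:
  [6] return u  -> KEEP (return); live=['u']
  [5] u = 8 - 6  -> KEEP; live=[]
  [4] z = x * v  -> DEAD (z not live)
  [3] x = v + 0  -> DEAD (x not live)
  [2] v = d * 6  -> DEAD (v not live)
  [1] d = 1  -> DEAD (d not live)
Result (2 stmts):
  u = 8 - 6
  return u

Answer: u = 8 - 6
return u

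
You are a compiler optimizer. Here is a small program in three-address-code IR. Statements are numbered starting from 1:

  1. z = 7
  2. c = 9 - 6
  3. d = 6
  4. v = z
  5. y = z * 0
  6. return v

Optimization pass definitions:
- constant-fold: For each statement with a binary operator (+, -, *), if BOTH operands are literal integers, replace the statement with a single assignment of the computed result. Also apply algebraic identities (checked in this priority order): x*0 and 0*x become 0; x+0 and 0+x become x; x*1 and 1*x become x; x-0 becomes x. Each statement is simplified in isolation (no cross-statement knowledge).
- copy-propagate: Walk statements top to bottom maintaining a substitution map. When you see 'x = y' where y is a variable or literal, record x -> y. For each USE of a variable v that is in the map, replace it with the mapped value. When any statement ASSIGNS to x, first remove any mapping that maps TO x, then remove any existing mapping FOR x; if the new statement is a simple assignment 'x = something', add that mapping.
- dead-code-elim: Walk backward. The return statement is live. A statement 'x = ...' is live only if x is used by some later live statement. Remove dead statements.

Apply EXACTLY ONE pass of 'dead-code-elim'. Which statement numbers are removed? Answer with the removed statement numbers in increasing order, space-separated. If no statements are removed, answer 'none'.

Answer: 2 3 5

Derivation:
Backward liveness scan:
Stmt 1 'z = 7': KEEP (z is live); live-in = []
Stmt 2 'c = 9 - 6': DEAD (c not in live set ['z'])
Stmt 3 'd = 6': DEAD (d not in live set ['z'])
Stmt 4 'v = z': KEEP (v is live); live-in = ['z']
Stmt 5 'y = z * 0': DEAD (y not in live set ['v'])
Stmt 6 'return v': KEEP (return); live-in = ['v']
Removed statement numbers: [2, 3, 5]
Surviving IR:
  z = 7
  v = z
  return v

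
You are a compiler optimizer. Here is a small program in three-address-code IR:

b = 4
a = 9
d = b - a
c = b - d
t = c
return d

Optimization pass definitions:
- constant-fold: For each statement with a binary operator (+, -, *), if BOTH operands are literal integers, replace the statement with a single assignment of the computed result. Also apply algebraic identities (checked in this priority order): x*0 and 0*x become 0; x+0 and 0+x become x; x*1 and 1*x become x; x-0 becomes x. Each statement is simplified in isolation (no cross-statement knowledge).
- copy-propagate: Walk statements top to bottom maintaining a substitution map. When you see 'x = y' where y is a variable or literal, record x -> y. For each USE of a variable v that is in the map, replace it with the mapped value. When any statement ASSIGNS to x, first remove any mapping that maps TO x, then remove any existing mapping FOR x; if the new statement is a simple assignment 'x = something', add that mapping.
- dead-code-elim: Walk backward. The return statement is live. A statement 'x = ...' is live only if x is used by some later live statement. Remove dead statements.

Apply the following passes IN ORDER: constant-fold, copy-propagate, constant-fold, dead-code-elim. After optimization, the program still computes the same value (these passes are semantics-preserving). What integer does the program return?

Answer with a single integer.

Initial IR:
  b = 4
  a = 9
  d = b - a
  c = b - d
  t = c
  return d
After constant-fold (6 stmts):
  b = 4
  a = 9
  d = b - a
  c = b - d
  t = c
  return d
After copy-propagate (6 stmts):
  b = 4
  a = 9
  d = 4 - 9
  c = 4 - d
  t = c
  return d
After constant-fold (6 stmts):
  b = 4
  a = 9
  d = -5
  c = 4 - d
  t = c
  return d
After dead-code-elim (2 stmts):
  d = -5
  return d
Evaluate:
  b = 4  =>  b = 4
  a = 9  =>  a = 9
  d = b - a  =>  d = -5
  c = b - d  =>  c = 9
  t = c  =>  t = 9
  return d = -5

Answer: -5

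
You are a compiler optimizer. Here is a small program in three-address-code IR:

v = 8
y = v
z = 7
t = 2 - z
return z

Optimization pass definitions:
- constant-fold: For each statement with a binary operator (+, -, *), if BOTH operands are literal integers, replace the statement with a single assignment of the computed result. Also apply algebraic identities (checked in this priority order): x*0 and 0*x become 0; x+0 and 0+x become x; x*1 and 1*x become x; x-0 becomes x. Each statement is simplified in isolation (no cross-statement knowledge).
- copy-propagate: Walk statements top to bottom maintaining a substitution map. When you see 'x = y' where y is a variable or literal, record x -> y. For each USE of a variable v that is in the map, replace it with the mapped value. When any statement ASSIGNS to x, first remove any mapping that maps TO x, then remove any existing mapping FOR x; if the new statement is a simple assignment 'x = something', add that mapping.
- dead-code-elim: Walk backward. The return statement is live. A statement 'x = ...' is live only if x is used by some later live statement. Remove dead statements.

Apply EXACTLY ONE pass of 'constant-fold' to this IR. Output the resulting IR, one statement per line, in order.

Answer: v = 8
y = v
z = 7
t = 2 - z
return z

Derivation:
Applying constant-fold statement-by-statement:
  [1] v = 8  (unchanged)
  [2] y = v  (unchanged)
  [3] z = 7  (unchanged)
  [4] t = 2 - z  (unchanged)
  [5] return z  (unchanged)
Result (5 stmts):
  v = 8
  y = v
  z = 7
  t = 2 - z
  return z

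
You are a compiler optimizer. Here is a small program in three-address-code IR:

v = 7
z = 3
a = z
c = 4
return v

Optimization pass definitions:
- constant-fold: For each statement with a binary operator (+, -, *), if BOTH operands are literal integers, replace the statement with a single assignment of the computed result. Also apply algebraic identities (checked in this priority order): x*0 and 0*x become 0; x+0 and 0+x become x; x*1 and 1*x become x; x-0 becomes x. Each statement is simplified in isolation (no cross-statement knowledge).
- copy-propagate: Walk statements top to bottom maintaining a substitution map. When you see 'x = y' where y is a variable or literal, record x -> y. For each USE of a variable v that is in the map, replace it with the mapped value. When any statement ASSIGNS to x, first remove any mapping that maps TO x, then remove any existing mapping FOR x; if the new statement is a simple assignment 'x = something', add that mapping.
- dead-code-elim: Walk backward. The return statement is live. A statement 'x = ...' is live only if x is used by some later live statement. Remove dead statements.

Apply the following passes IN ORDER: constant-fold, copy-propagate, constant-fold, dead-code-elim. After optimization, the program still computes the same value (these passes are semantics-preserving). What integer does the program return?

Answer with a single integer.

Answer: 7

Derivation:
Initial IR:
  v = 7
  z = 3
  a = z
  c = 4
  return v
After constant-fold (5 stmts):
  v = 7
  z = 3
  a = z
  c = 4
  return v
After copy-propagate (5 stmts):
  v = 7
  z = 3
  a = 3
  c = 4
  return 7
After constant-fold (5 stmts):
  v = 7
  z = 3
  a = 3
  c = 4
  return 7
After dead-code-elim (1 stmts):
  return 7
Evaluate:
  v = 7  =>  v = 7
  z = 3  =>  z = 3
  a = z  =>  a = 3
  c = 4  =>  c = 4
  return v = 7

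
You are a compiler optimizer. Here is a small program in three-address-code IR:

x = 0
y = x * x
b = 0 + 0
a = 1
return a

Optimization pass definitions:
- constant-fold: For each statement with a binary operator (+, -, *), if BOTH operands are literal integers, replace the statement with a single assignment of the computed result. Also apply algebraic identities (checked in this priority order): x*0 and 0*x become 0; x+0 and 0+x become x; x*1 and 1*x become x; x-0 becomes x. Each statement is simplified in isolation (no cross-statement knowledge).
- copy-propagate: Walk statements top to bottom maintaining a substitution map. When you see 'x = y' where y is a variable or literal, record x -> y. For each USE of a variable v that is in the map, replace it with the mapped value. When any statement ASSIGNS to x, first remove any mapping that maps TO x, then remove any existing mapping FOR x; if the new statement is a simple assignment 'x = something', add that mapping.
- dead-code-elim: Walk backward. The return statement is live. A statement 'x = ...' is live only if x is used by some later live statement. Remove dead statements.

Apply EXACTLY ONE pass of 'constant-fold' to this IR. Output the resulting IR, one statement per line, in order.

Answer: x = 0
y = x * x
b = 0
a = 1
return a

Derivation:
Applying constant-fold statement-by-statement:
  [1] x = 0  (unchanged)
  [2] y = x * x  (unchanged)
  [3] b = 0 + 0  -> b = 0
  [4] a = 1  (unchanged)
  [5] return a  (unchanged)
Result (5 stmts):
  x = 0
  y = x * x
  b = 0
  a = 1
  return a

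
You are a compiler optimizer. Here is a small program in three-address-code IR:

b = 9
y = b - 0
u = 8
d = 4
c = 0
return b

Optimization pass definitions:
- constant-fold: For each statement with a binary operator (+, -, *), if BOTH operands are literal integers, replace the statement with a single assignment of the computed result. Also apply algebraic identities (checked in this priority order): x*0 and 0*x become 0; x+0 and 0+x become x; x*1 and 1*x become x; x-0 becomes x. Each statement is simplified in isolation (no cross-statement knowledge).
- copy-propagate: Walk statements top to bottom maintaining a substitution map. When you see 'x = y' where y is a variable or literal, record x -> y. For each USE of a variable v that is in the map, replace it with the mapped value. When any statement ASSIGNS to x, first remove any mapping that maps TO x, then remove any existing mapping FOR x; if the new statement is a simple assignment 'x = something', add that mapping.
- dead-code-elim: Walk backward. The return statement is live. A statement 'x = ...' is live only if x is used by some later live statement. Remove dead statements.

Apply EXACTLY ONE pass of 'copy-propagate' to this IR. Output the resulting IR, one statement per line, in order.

Applying copy-propagate statement-by-statement:
  [1] b = 9  (unchanged)
  [2] y = b - 0  -> y = 9 - 0
  [3] u = 8  (unchanged)
  [4] d = 4  (unchanged)
  [5] c = 0  (unchanged)
  [6] return b  -> return 9
Result (6 stmts):
  b = 9
  y = 9 - 0
  u = 8
  d = 4
  c = 0
  return 9

Answer: b = 9
y = 9 - 0
u = 8
d = 4
c = 0
return 9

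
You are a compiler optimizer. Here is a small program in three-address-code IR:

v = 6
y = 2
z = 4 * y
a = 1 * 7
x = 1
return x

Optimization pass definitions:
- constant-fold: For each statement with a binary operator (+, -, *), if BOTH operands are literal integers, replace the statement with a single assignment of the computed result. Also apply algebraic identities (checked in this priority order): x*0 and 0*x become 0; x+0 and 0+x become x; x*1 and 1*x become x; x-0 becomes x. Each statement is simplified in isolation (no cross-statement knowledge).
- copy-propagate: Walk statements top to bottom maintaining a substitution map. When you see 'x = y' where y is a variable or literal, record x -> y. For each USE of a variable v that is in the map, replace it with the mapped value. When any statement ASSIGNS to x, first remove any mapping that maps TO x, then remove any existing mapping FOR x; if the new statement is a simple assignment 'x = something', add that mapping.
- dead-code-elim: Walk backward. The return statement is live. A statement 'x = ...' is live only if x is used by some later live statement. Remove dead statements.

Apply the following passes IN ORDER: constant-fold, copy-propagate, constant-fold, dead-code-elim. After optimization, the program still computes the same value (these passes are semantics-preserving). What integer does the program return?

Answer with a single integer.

Initial IR:
  v = 6
  y = 2
  z = 4 * y
  a = 1 * 7
  x = 1
  return x
After constant-fold (6 stmts):
  v = 6
  y = 2
  z = 4 * y
  a = 7
  x = 1
  return x
After copy-propagate (6 stmts):
  v = 6
  y = 2
  z = 4 * 2
  a = 7
  x = 1
  return 1
After constant-fold (6 stmts):
  v = 6
  y = 2
  z = 8
  a = 7
  x = 1
  return 1
After dead-code-elim (1 stmts):
  return 1
Evaluate:
  v = 6  =>  v = 6
  y = 2  =>  y = 2
  z = 4 * y  =>  z = 8
  a = 1 * 7  =>  a = 7
  x = 1  =>  x = 1
  return x = 1

Answer: 1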